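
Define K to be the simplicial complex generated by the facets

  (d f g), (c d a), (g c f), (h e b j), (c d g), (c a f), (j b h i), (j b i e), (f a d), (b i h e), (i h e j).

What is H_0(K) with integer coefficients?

H_0 = Z^2.

Order the vertices as a < b < c < d < e < f < g < h < i < j. Listing each simplex with vertices in this order, K has dimension 3 with simplices:

  0-simplices (10): a, b, c, d, e, f, g, h, i, j
  1-simplices (19): ac, ad, af, be, bh, bi, bj, cd, cf, cg, df, dg, eh, ei, ej, fg, hi, hj, ij
  2-simplices (16): acd, acf, adf, beh, bei, bej, bhi, bhj, bij, cdg, cfg, dfg, ehi, ehj, eij, hij
  3-simplices (5): behi, behj, beij, bhij, ehij

so the chain groups are C_0 ≅ Z^10, C_1 ≅ Z^19, C_2 ≅ Z^16, C_3 ≅ Z^5.

Boundary ∂_1: C_1 → C_0 maps an edge to its endpoints' difference, ∂[p,q] = q − p. For instance
  ∂be = e − b.
As a 10×19 matrix over Z this has rank 8, with invariant factors (1,1,1,1,1,1,1,1).

∂_2: C_2 → C_1 maps a triangle to the signed sum of its edges. For instance
  ∂bej = ej − bj + be,
  ∂hij = ij − hj + hi.
This gives a 19×16 integer matrix of rank 11; reducing to Smith normal form yields diagonal entries (1,1,1,1,1,1,1,1,1,1,1).

Boundary ∂_3: C_3 → C_2 sends each 3-simplex σ to the alternating sum Σ_i (−1)^i (σ with its i-th vertex removed). For instance
  ∂ehij = hij − eij + ehj − ehi,
  ∂beij = eij − bij + bej − bei.
The resulting 16×5 matrix has rank 4, and its Smith normal form has invariant factors (1,1,1,1).

Now H_k = ker ∂_k / im ∂_{k+1}, so:

  H_0: rank C_0 − rank ∂_1 = 10 − 8 = 2, and the invariant factors of ∂_1 are all 1, so H_0 = Z^2.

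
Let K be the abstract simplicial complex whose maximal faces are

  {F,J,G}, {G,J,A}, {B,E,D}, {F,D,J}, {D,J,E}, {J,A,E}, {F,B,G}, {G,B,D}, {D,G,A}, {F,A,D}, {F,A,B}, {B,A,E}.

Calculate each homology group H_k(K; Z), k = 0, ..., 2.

Take the total order A < B < D < E < F < G < J on the vertex set. Then K (dimension 2) consists of the simplices:

  0-simplices (7): A, B, D, E, F, G, J
  1-simplices (18): AB, AD, AE, AF, AG, AJ, BD, BE, BF, BG, DE, DF, DG, DJ, EJ, FG, FJ, GJ
  2-simplices (12): ABE, ABF, ADF, ADG, AEJ, AGJ, BDE, BDG, BFG, DEJ, DFJ, FGJ

Hence C_0 ≅ Z^7, C_1 ≅ Z^18, C_2 ≅ Z^12.

The boundary map ∂_1: C_1 → C_0 is given by ∂[p,q] = [q] − [p].
The resulting 7×18 matrix has rank 6, and its Smith normal form has invariant factors (1,1,1,1,1,1).

The boundary map ∂_2: C_2 → C_1 sends each 2-simplex [p,q,r] to [q,r] − [p,r] + [p,q]. For instance
  ∂BDE = DE − BE + BD,
  ∂ADG = DG − AG + AD.
The resulting 18×12 matrix has rank 12, and its Smith normal form has invariant factors (1,1,1,1,1,1,1,1,1,1,1,2).

Computing H_k = (kernel of ∂_k) / (image of ∂_{k+1}):

  H_0: rank C_0 − rank ∂_1 = 7 − 6 = 1, and the invariant factors of ∂_1 are all 1, so H_0 = Z.
  H_1: rank ker ∂_1 − rank ∂_2 = (18 − 6) − 12 = 0, and ∂_2 has invariant factor 2 > 1, so H_1 = Z/2Z.
  H_2: rank ker ∂_2 − rank ∂_3 = (12 − 12) − 0 = 0, and there is no ∂_3, so H_2 = 0.

H_0 = Z,  H_1 = Z/2Z,  H_2 = 0.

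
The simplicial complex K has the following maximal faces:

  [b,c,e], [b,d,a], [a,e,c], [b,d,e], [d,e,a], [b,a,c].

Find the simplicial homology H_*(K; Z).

K has 5 vertices, 9 edges, 6 triangles.
rank ∂_0 = 0, rank ∂_1 = 4 ⇒ b_0 = 5 − 0 − 4 = 1; all invariant factors of ∂_1 are 1 so no torsion. So H_0 ≅ Z.
rank ∂_1 = 4, rank ∂_2 = 5 ⇒ b_1 = 9 − 4 − 5 = 0; all invariant factors of ∂_2 are 1 so no torsion. So H_1 ≅ 0.
rank ∂_2 = 5, rank ∂_3 = 0 ⇒ b_2 = 6 − 5 − 0 = 1. So H_2 ≅ Z.

H_0 ≅ Z,  H_1 = 0,  H_2 ≅ Z.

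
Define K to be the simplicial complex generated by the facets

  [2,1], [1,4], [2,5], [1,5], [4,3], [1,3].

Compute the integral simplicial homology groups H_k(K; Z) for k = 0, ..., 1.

We work with the vertex ordering 1 < 2 < 3 < 4 < 5. The simplices of K, each written with vertices in increasing order, are:

  0-simplices (5): [1], [2], [3], [4], [5]
  1-simplices (6): [1,2], [1,3], [1,4], [1,5], [2,5], [3,4]

giving chain groups C_0 ≅ Z^5, C_1 ≅ Z^6.

∂_1: C_1 → C_0 sends each edge [p,q] (with p < q) to q − p.
This gives a 5×6 integer matrix of rank 4; reducing to Smith normal form yields diagonal entries (1,1,1,1).

Computing H_k = (kernel of ∂_k) / (image of ∂_{k+1}):

  H_0: rank C_0 − rank ∂_1 = 5 − 4 = 1, and the invariant factors of ∂_1 are all 1, so H_0 ≅ Z.
  H_1: rank ker ∂_1 − rank ∂_2 = (6 − 4) − 0 = 2, and there is no ∂_2, so H_1 ≅ Z^2.

(K is a triangulation of a wedge of 2 circles.)

H_0 = Z,  H_1 = Z^2.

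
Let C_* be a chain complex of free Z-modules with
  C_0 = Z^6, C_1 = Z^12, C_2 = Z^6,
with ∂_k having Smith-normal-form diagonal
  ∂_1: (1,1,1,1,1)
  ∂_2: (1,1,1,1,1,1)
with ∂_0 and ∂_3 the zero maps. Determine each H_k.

H_0: b_0 = 6 − 0 − 5 = 1; torsion from ∂_1 factors > 1: none. So H_0 = Z.
H_1: b_1 = 12 − 5 − 6 = 1; torsion from ∂_2 factors > 1: none. So H_1 = Z.
H_2: b_2 = 6 − 6 − 0 = 0; torsion from ∂_3 factors > 1: none. So H_2 = 0.

H_0 = Z,  H_1 = Z,  H_2 = 0.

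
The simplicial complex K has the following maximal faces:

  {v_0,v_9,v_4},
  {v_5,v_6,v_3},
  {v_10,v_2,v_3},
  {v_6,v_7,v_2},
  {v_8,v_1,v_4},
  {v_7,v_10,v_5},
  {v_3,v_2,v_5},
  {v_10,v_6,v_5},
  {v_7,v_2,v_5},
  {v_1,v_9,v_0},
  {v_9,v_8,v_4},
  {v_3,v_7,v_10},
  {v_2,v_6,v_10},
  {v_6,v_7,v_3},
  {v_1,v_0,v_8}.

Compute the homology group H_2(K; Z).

H_2 = 0.

We work with the vertex ordering v_0 < v_1 < v_2 < v_3 < v_4 < v_5 < v_6 < v_7 < v_8 < v_9 < v_10. The simplices of K, each written with vertices in increasing order, are:

  0-simplices (11): [v_0], [v_1], [v_2], [v_3], [v_4], [v_5], [v_6], [v_7], [v_8], [v_9], [v_10]
  1-simplices (25): (25 of them)
  2-simplices (15): (15 of them)

giving chain groups C_0 ≅ Z^11, C_1 ≅ Z^25, C_2 ≅ Z^15.

The boundary map ∂_1: C_1 → C_0 sends each edge [p,q] (with p < q) to q − p. For instance
  ∂[v_2,v_3] = [v_3] − [v_2].
This gives a 11×25 integer matrix of rank 9; reducing to Smith normal form yields diagonal entries (1,1,1,1,1,1,1,1,1).

∂_2: C_2 → C_1 sends each 2-simplex [p,q,r] to [q,r] − [p,r] + [p,q]. For instance
  ∂[v_3,v_6,v_7] = [v_6,v_7] − [v_3,v_7] + [v_3,v_6],
  ∂[v_4,v_8,v_9] = [v_8,v_9] − [v_4,v_9] + [v_4,v_8].
As a 25×15 matrix over Z this has rank 15, with invariant factors (1,1,1,1,1,1,1,1,1,1,1,1,1,1,2).

Reading off H_k = ker ∂_k / im ∂_{k+1}:

  H_2: rank ker ∂_2 − rank ∂_3 = (15 − 15) − 0 = 0, and there is no ∂_3, so H_2 = 0.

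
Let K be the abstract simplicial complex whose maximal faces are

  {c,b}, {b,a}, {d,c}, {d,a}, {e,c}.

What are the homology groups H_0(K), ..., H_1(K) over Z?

H_0 = Z,  H_1 = Z.

We work with the vertex ordering a < b < c < d < e. The simplices of K, each written with vertices in increasing order, are:

  0-simplices (5): a, b, c, d, e
  1-simplices (5): ab, ad, bc, cd, ce

Hence C_0 ≅ Z^5, C_1 ≅ Z^5.

Boundary ∂_1: C_1 → C_0 sends each edge [p,q] (with p < q) to q − p. For instance
  ∂ad = d − a.
The resulting 5×5 matrix has rank 4, and its Smith normal form has invariant factors (1,1,1,1).

Computing H_k = (kernel of ∂_k) / (image of ∂_{k+1}):

  H_0: rank C_0 − rank ∂_1 = 5 − 4 = 1, and the invariant factors of ∂_1 are all 1, so H_0 ≅ Z.
  H_1: rank ker ∂_1 − rank ∂_2 = (5 − 4) − 0 = 1, and there is no ∂_2, so H_1 ≅ Z.

As a check, the Euler characteristic is 5 − 5 = 0, which agrees with 1 − 1 = 0.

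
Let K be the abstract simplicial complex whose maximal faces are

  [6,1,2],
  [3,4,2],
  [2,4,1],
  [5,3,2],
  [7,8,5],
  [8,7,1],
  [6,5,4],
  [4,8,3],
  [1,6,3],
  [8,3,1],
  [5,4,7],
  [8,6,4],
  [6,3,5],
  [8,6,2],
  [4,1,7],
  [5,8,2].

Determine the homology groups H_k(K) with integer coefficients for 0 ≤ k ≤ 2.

H_0 = Z,  H_1 = Z^2,  H_2 = Z.

We work with the vertex ordering 1 < 2 < 3 < 4 < 5 < 6 < 7 < 8. The simplices of K, each written with vertices in increasing order, are:

  0-simplices (8): [1], [2], [3], [4], [5], [6], [7], [8]
  1-simplices (24): (24 of them)
  2-simplices (16): [1,2,4], [1,2,6], [1,3,6], [1,3,8], [1,4,7], [1,7,8], [2,3,4], [2,3,5], [2,5,8], [2,6,8], [3,4,8], [3,5,6], [4,5,6], [4,5,7], [4,6,8], [5,7,8]

Hence C_0 ≅ Z^8, C_1 ≅ Z^24, C_2 ≅ Z^16.

Boundary ∂_1: C_1 → C_0 maps an edge to its endpoints' difference, ∂[p,q] = q − p. For instance
  ∂[2,6] = [6] − [2].
The resulting 8×24 matrix has rank 7, and its Smith normal form has invariant factors (1,1,1,1,1,1,1).

The boundary map ∂_2: C_2 → C_1 acts by ∂[p,q,r] = [q,r] − [p,r] + [p,q]. For instance
  ∂[1,3,6] = [3,6] − [1,6] + [1,3],
  ∂[4,5,7] = [5,7] − [4,7] + [4,5].
The 24×16 boundary matrix has rank 15 and Smith normal form diag(1,1,1,1,1,1,1,1,1,1,1,1,1,1,1).

Now H_k = ker ∂_k / im ∂_{k+1}, so:

  H_0: rank C_0 − rank ∂_1 = 8 − 7 = 1, and the invariant factors of ∂_1 are all 1, so H_0 ≅ Z.
  H_1: rank ker ∂_1 − rank ∂_2 = (24 − 7) − 15 = 2, and the invariant factors of ∂_2 are all 1, so H_1 ≅ Z^2.
  H_2: rank ker ∂_2 − rank ∂_3 = (16 − 15) − 0 = 1, and there is no ∂_3, so H_2 ≅ Z.

As a check, the Euler characteristic is 8 − 24 + 16 = 0, which agrees with 1 − 2 + 1 = 0.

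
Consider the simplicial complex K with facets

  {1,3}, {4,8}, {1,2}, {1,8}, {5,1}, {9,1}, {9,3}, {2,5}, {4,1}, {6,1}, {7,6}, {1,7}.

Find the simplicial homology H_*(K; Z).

Fix the vertex order 1 < 2 < 3 < 4 < 5 < 6 < 7 < 8 < 9 and write every simplex with vertices in increasing order. Then dim K = 1 and the simplices of K are:

  0-simplices (9): [1], [2], [3], [4], [5], [6], [7], [8], [9]
  1-simplices (12): [1,2], [1,3], [1,4], [1,5], [1,6], [1,7], [1,8], [1,9], [2,5], [3,9], [4,8], [6,7]

giving chain groups C_0 ≅ Z^9, C_1 ≅ Z^12.

Boundary ∂_1: C_1 → C_0 is given by ∂[p,q] = [q] − [p]. For instance
  ∂[1,9] = [9] − [1].
This gives a 9×12 integer matrix of rank 8; reducing to Smith normal form yields diagonal entries (1,1,1,1,1,1,1,1).

Reading off H_k = ker ∂_k / im ∂_{k+1}:

  H_0: rank C_0 − rank ∂_1 = 9 − 8 = 1, and the invariant factors of ∂_1 are all 1, so H_0 ≅ Z.
  H_1: rank ker ∂_1 − rank ∂_2 = (12 − 8) − 0 = 4, and there is no ∂_2, so H_1 ≅ Z^4.

As a check, the Euler characteristic is 9 − 12 = -3, which agrees with 1 − 4 = -3.

H_0 = Z,  H_1 = Z^4.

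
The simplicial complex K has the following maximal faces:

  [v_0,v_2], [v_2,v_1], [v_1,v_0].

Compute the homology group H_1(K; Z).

H_1 ≅ Z.

Order the vertices as v_0 < v_1 < v_2. Listing each simplex with vertices in this order, K has dimension 1 with simplices:

  0-simplices (3): [v_0], [v_1], [v_2]
  1-simplices (3): [v_0,v_1], [v_0,v_2], [v_1,v_2]

so the chain groups are C_0 ≅ Z^3, C_1 ≅ Z^3.

Boundary ∂_1: C_1 → C_0 sends each edge [p,q] (with p < q) to q − p. For instance
  ∂[v_0,v_2] = [v_2] − [v_0].
The resulting 3×3 matrix has rank 2, and its Smith normal form has invariant factors (1,1).

Reading off H_k = ker ∂_k / im ∂_{k+1}:

  H_1: rank ker ∂_1 − rank ∂_2 = (3 − 2) − 0 = 1, and there is no ∂_2, so H_1 ≅ Z.

(K is a triangulation of the circle S^1.)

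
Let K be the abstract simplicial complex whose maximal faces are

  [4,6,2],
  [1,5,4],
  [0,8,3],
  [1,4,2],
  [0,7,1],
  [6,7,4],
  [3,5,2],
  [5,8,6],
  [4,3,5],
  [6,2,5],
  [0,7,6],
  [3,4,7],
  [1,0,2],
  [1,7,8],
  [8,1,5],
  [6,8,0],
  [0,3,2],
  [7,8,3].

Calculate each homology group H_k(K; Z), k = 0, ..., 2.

H_0 = Z,  H_1 = Z ⊕ Z_2,  H_2 = 0.

Take the total order 0 < 1 < 2 < 3 < 4 < 5 < 6 < 7 < 8 on the vertex set. Then K (dimension 2) consists of the simplices:

  0-simplices (9): [0], [1], [2], [3], [4], [5], [6], [7], [8]
  1-simplices (27): (27 of them)
  2-simplices (18): [0,1,2], [0,1,7], [0,2,3], [0,3,8], [0,6,7], [0,6,8], [1,2,4], [1,4,5], [1,5,8], [1,7,8], [2,3,5], [2,4,6], [2,5,6], [3,4,5], [3,4,7], [3,7,8], [4,6,7], [5,6,8]

giving chain groups C_0 ≅ Z^9, C_1 ≅ Z^27, C_2 ≅ Z^18.

∂_1: C_1 → C_0 maps an edge to its endpoints' difference, ∂[p,q] = q − p. For instance
  ∂[2,5] = [5] − [2].
This gives a 9×27 integer matrix of rank 8; reducing to Smith normal form yields diagonal entries (1,1,1,1,1,1,1,1).

Boundary ∂_2: C_2 → C_1 maps a triangle to the signed sum of its edges. For instance
  ∂[1,5,8] = [5,8] − [1,8] + [1,5],
  ∂[0,6,7] = [6,7] − [0,7] + [0,6].
This gives a 27×18 integer matrix of rank 18; reducing to Smith normal form yields diagonal entries (1,1,1,1,1,1,1,1,1,1,1,1,1,1,1,1,1,2).

From H_k ≅ ker(∂_k) / im(∂_{k+1}) we obtain:

  H_0: rank C_0 − rank ∂_1 = 9 − 8 = 1, and the invariant factors of ∂_1 are all 1, so H_0 ≅ Z.
  H_1: rank ker ∂_1 − rank ∂_2 = (27 − 8) − 18 = 1, and ∂_2 has invariant factor 2 > 1, so H_1 ≅ Z ⊕ Z_2.
  H_2: rank ker ∂_2 − rank ∂_3 = (18 − 18) − 0 = 0, and there is no ∂_3, so H_2 ≅ 0.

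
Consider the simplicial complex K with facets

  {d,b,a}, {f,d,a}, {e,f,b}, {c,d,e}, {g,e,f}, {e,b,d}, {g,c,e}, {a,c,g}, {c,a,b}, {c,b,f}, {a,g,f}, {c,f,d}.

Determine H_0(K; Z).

H_0 = Z.

Order the vertices as a < b < c < d < e < f < g. Listing each simplex with vertices in this order, K has dimension 2 with simplices:

  0-simplices (7): a, b, c, d, e, f, g
  1-simplices (18): ab, ac, ad, af, ag, bc, bd, be, bf, cd, ce, cf, cg, de, df, ef, eg, fg
  2-simplices (12): abc, abd, acg, adf, afg, bcf, bde, bef, cde, cdf, ceg, efg

giving chain groups C_0 ≅ Z^7, C_1 ≅ Z^18, C_2 ≅ Z^12.

The boundary map ∂_1: C_1 → C_0 sends each edge [p,q] (with p < q) to q − p. For instance
  ∂ad = d − a.
The resulting 7×18 matrix has rank 6, and its Smith normal form has invariant factors (1,1,1,1,1,1).

The boundary map ∂_2: C_2 → C_1 sends each 2-simplex [p,q,r] to [q,r] − [p,r] + [p,q]. For instance
  ∂cdf = df − cf + cd,
  ∂bde = de − be + bd.
The 18×12 boundary matrix has rank 12 and Smith normal form diag(1,1,1,1,1,1,1,1,1,1,1,2).

Reading off H_k = ker ∂_k / im ∂_{k+1}:

  H_0: rank C_0 − rank ∂_1 = 7 − 6 = 1, and the invariant factors of ∂_1 are all 1, so H_0 = Z.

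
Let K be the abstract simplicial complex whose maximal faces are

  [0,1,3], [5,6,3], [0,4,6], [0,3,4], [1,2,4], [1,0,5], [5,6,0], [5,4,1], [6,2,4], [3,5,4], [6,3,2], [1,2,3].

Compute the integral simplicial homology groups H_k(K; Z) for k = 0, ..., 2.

Order the vertices as 0 < 1 < 2 < 3 < 4 < 5 < 6. Listing each simplex with vertices in this order, K has dimension 2 with simplices:

  0-simplices (7): [0], [1], [2], [3], [4], [5], [6]
  1-simplices (18): [0,1], [0,3], [0,4], [0,5], [0,6], [1,2], [1,3], [1,4], [1,5], [2,3], [2,4], [2,6], [3,4], [3,5], [3,6], [4,5], [4,6], [5,6]
  2-simplices (12): [0,1,3], [0,1,5], [0,3,4], [0,4,6], [0,5,6], [1,2,3], [1,2,4], [1,4,5], [2,3,6], [2,4,6], [3,4,5], [3,5,6]

giving chain groups C_0 ≅ Z^7, C_1 ≅ Z^18, C_2 ≅ Z^12.

∂_1: C_1 → C_0 sends each edge [p,q] (with p < q) to q − p.
This gives a 7×18 integer matrix of rank 6; reducing to Smith normal form yields diagonal entries (1,1,1,1,1,1).

∂_2: C_2 → C_1 sends each 2-simplex [p,q,r] to [q,r] − [p,r] + [p,q]. For instance
  ∂[3,4,5] = [4,5] − [3,5] + [3,4],
  ∂[1,2,3] = [2,3] − [1,3] + [1,2].
The 18×12 boundary matrix has rank 12 and Smith normal form diag(1,1,1,1,1,1,1,1,1,1,1,2).

From H_k ≅ ker(∂_k) / im(∂_{k+1}) we obtain:

  H_0: rank C_0 − rank ∂_1 = 7 − 6 = 1, and the invariant factors of ∂_1 are all 1, so H_0 ≅ Z.
  H_1: rank ker ∂_1 − rank ∂_2 = (18 − 6) − 12 = 0, and ∂_2 has invariant factor 2 > 1, so H_1 ≅ Z_2.
  H_2: rank ker ∂_2 − rank ∂_3 = (12 − 12) − 0 = 0, and there is no ∂_3, so H_2 ≅ 0.

H_0 = Z,  H_1 = Z_2,  H_2 = 0.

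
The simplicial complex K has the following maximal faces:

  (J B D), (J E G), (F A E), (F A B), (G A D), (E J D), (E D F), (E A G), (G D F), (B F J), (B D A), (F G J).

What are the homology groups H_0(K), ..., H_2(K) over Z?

H_0 = Z,  H_1 = Z/2,  H_2 = 0.

We work with the vertex ordering A < B < D < E < F < G < J. The simplices of K, each written with vertices in increasing order, are:

  0-simplices (7): A, B, D, E, F, G, J
  1-simplices (18): AB, AD, AE, AF, AG, BD, BF, BJ, DE, DF, DG, DJ, EF, EG, EJ, FG, FJ, GJ
  2-simplices (12): ABD, ABF, ADG, AEF, AEG, BDJ, BFJ, DEF, DEJ, DFG, EGJ, FGJ

giving chain groups C_0 ≅ Z^7, C_1 ≅ Z^18, C_2 ≅ Z^12.

The boundary map ∂_1: C_1 → C_0 maps an edge to its endpoints' difference, ∂[p,q] = q − p.
As a 7×18 matrix over Z this has rank 6, with invariant factors (1,1,1,1,1,1).

∂_2: C_2 → C_1 acts by ∂[p,q,r] = [q,r] − [p,r] + [p,q]. For instance
  ∂ADG = DG − AG + AD,
  ∂ABD = BD − AD + AB.
The 18×12 boundary matrix has rank 12 and Smith normal form diag(1,1,1,1,1,1,1,1,1,1,1,2).

Reading off H_k = ker ∂_k / im ∂_{k+1}:

  H_0: rank C_0 − rank ∂_1 = 7 − 6 = 1, and the invariant factors of ∂_1 are all 1, so H_0 ≅ Z.
  H_1: rank ker ∂_1 − rank ∂_2 = (18 − 6) − 12 = 0, and ∂_2 has invariant factor 2 > 1, so H_1 ≅ Z/2.
  H_2: rank ker ∂_2 − rank ∂_3 = (12 − 12) − 0 = 0, and there is no ∂_3, so H_2 ≅ 0.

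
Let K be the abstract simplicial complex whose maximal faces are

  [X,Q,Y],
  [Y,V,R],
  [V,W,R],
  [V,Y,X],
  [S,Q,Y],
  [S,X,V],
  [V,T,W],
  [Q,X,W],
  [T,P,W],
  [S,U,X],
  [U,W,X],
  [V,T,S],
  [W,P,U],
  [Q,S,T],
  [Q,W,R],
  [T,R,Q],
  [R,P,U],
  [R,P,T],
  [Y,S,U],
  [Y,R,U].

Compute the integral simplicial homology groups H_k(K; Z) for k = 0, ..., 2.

K has 10 vertices, 30 edges, 20 triangles.
rank ∂_0 = 0, rank ∂_1 = 9 ⇒ b_0 = 10 − 0 − 9 = 1; all invariant factors of ∂_1 are 1 so no torsion. So H_0 = Z.
rank ∂_1 = 9, rank ∂_2 = 20 ⇒ b_1 = 30 − 9 − 20 = 1; ∂_2 has invariant factor(s) [2] giving torsion. So H_1 = Z ⊕ Z_2.
rank ∂_2 = 20, rank ∂_3 = 0 ⇒ b_2 = 20 − 20 − 0 = 0. So H_2 = 0.

H_0 ≅ Z,  H_1 ≅ Z ⊕ Z_2,  H_2 = 0.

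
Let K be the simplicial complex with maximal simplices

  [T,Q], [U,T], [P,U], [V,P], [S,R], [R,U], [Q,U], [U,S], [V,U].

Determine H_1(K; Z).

Order the vertices as P < Q < R < S < T < U < V. Listing each simplex with vertices in this order, K has dimension 1 with simplices:

  0-simplices (7): P, Q, R, S, T, U, V
  1-simplices (9): PU, PV, QT, QU, RS, RU, SU, TU, UV

giving chain groups C_0 ≅ Z^7, C_1 ≅ Z^9.

The boundary map ∂_1: C_1 → C_0 is given by ∂[p,q] = [q] − [p]. For instance
  ∂QT = T − Q.
The resulting 7×9 matrix has rank 6, and its Smith normal form has invariant factors (1,1,1,1,1,1).

Computing H_k = (kernel of ∂_k) / (image of ∂_{k+1}):

  H_1: rank ker ∂_1 − rank ∂_2 = (9 − 6) − 0 = 3, and there is no ∂_2, so H_1 = Z^3.

H_1 ≅ Z^3.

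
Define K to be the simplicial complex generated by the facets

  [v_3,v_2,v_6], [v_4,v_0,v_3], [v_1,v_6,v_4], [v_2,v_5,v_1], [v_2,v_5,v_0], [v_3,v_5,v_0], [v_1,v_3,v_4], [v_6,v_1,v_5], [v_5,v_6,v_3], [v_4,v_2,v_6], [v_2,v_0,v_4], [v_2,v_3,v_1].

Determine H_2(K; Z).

H_2 = 0.

Fix the vertex order v_0 < v_1 < v_2 < v_3 < v_4 < v_5 < v_6 and write every simplex with vertices in increasing order. Then dim K = 2 and the simplices of K are:

  0-simplices (7): [v_0], [v_1], [v_2], [v_3], [v_4], [v_5], [v_6]
  1-simplices (18): (18 of them)
  2-simplices (12): (12 of them)

Hence C_0 ≅ Z^7, C_1 ≅ Z^18, C_2 ≅ Z^12.

The boundary map ∂_1: C_1 → C_0 sends each edge [p,q] (with p < q) to q − p. For instance
  ∂[v_2,v_3] = [v_3] − [v_2].
As a 7×18 matrix over Z this has rank 6, with invariant factors (1,1,1,1,1,1).

The boundary map ∂_2: C_2 → C_1 sends each 2-simplex [p,q,r] to [q,r] − [p,r] + [p,q]. For instance
  ∂[v_3,v_5,v_6] = [v_5,v_6] − [v_3,v_6] + [v_3,v_5],
  ∂[v_2,v_3,v_6] = [v_3,v_6] − [v_2,v_6] + [v_2,v_3].
As a 18×12 matrix over Z this has rank 12, with invariant factors (1,1,1,1,1,1,1,1,1,1,1,2).

Now H_k = ker ∂_k / im ∂_{k+1}, so:

  H_2: rank ker ∂_2 − rank ∂_3 = (12 − 12) − 0 = 0, and there is no ∂_3, so H_2 = 0.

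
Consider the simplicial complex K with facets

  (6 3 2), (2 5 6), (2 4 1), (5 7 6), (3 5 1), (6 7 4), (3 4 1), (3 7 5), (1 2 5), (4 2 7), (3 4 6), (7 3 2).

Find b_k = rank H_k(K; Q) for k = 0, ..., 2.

Take the total order 1 < 2 < 3 < 4 < 5 < 6 < 7 on the vertex set. Then K (dimension 2) consists of the simplices:

  0-simplices (7): [1], [2], [3], [4], [5], [6], [7]
  1-simplices (18): [1,2], [1,3], [1,4], [1,5], [2,3], [2,4], [2,5], [2,6], [2,7], [3,4], [3,5], [3,6], [3,7], [4,6], [4,7], [5,6], [5,7], [6,7]
  2-simplices (12): [1,2,4], [1,2,5], [1,3,4], [1,3,5], [2,3,6], [2,3,7], [2,4,7], [2,5,6], [3,4,6], [3,5,7], [4,6,7], [5,6,7]

giving chain groups C_0 ≅ Z^7, C_1 ≅ Z^18, C_2 ≅ Z^12.

The boundary map ∂_1: C_1 → C_0 is given by ∂[p,q] = [q] − [p]. For instance
  ∂[5,7] = [7] − [5].
The resulting 7×18 matrix has rank 6, and its Smith normal form has invariant factors (1,1,1,1,1,1).

Boundary ∂_2: C_2 → C_1 acts by ∂[p,q,r] = [q,r] − [p,r] + [p,q]. For instance
  ∂[2,3,7] = [3,7] − [2,7] + [2,3],
  ∂[5,6,7] = [6,7] − [5,7] + [5,6].
The 18×12 boundary matrix has rank 12 and Smith normal form diag(1,1,1,1,1,1,1,1,1,1,1,2).

Now H_k = ker ∂_k / im ∂_{k+1}, so:

  H_0: rank C_0 − rank ∂_1 = 7 − 6 = 1, and the invariant factors of ∂_1 are all 1, so H_0 ≅ Z.
  H_1: rank ker ∂_1 − rank ∂_2 = (18 − 6) − 12 = 0, and ∂_2 has invariant factor 2 > 1, so H_1 ≅ Z_2.
  H_2: rank ker ∂_2 − rank ∂_3 = (12 − 12) − 0 = 0, and there is no ∂_3, so H_2 ≅ 0.

(K is a triangulation of the real projective plane RP^2.)

Hence the Betti numbers are b_0 = 1, b_1 = 0, b_2 = 0.

b_0 = 1, b_1 = 0, b_2 = 0.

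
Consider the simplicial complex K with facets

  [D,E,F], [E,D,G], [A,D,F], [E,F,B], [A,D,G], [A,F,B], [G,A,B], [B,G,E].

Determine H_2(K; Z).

H_2 = Z.

K has 6 vertices, 12 edges, 8 triangles.
rank ∂_2 = 7, rank ∂_3 = 0 ⇒ b_2 = 8 − 7 − 0 = 1. So H_2 ≅ Z.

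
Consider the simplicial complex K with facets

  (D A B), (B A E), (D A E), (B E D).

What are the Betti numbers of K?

Order the vertices as A < B < D < E. Listing each simplex with vertices in this order, K has dimension 2 with simplices:

  0-simplices (4): A, B, D, E
  1-simplices (6): AB, AD, AE, BD, BE, DE
  2-simplices (4): ABD, ABE, ADE, BDE

giving chain groups C_0 ≅ Z^4, C_1 ≅ Z^6, C_2 ≅ Z^4.

∂_1: C_1 → C_0 is given by ∂[p,q] = [q] − [p].
This gives a 4×6 integer matrix of rank 3; reducing to Smith normal form yields diagonal entries (1,1,1).

∂_2: C_2 → C_1 maps a triangle to the signed sum of its edges. For instance
  ∂ABE = BE − AE + AB,
  ∂ABD = BD − AD + AB.
The 6×4 boundary matrix has rank 3 and Smith normal form diag(1,1,1).

Computing H_k = (kernel of ∂_k) / (image of ∂_{k+1}):

  H_0: rank C_0 − rank ∂_1 = 4 − 3 = 1, and the invariant factors of ∂_1 are all 1, so H_0 ≅ Z.
  H_1: rank ker ∂_1 − rank ∂_2 = (6 − 3) − 3 = 0, and the invariant factors of ∂_2 are all 1, so H_1 ≅ 0.
  H_2: rank ker ∂_2 − rank ∂_3 = (4 − 3) − 0 = 1, and there is no ∂_3, so H_2 ≅ Z.

Hence the Betti numbers are b_0 = 1, b_1 = 0, b_2 = 1.

b_0 = 1, b_1 = 0, b_2 = 1.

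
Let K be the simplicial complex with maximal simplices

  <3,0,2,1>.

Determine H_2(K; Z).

Order the vertices as 0 < 1 < 2 < 3. Listing each simplex with vertices in this order, K has dimension 3 with simplices:

  0-simplices (4): [0], [1], [2], [3]
  1-simplices (6): [0,1], [0,2], [0,3], [1,2], [1,3], [2,3]
  2-simplices (4): [0,1,2], [0,1,3], [0,2,3], [1,2,3]
  3-simplices (1): [0,1,2,3]

Hence C_0 ≅ Z^4, C_1 ≅ Z^6, C_2 ≅ Z^4, C_3 ≅ Z^1.

The boundary map ∂_1: C_1 → C_0 sends each edge [p,q] (with p < q) to q − p. For instance
  ∂[2,3] = [3] − [2].
The resulting 4×6 matrix has rank 3, and its Smith normal form has invariant factors (1,1,1).

∂_2: C_2 → C_1 sends each 2-simplex [p,q,r] to [q,r] − [p,r] + [p,q]. For instance
  ∂[0,1,2] = [1,2] − [0,2] + [0,1],
  ∂[1,2,3] = [2,3] − [1,3] + [1,2].
As a 6×4 matrix over Z this has rank 3, with invariant factors (1,1,1).

The boundary map ∂_3: C_3 → C_2 sends each 3-simplex σ to the alternating sum Σ_i (−1)^i (σ with its i-th vertex removed). For instance
  ∂[0,1,2,3] = [1,2,3] − [0,2,3] + [0,1,3] − [0,1,2].
The 4×1 boundary matrix has rank 1 and Smith normal form diag(1).

Reading off H_k = ker ∂_k / im ∂_{k+1}:

  H_2: rank ker ∂_2 − rank ∂_3 = (4 − 3) − 1 = 0, and the invariant factors of ∂_3 are all 1, so H_2 ≅ 0.

H_2 = 0.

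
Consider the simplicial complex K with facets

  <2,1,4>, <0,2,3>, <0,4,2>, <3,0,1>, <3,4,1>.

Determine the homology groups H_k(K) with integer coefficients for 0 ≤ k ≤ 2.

Take the total order 0 < 1 < 2 < 3 < 4 on the vertex set. Then K (dimension 2) consists of the simplices:

  0-simplices (5): [0], [1], [2], [3], [4]
  1-simplices (10): [0,1], [0,2], [0,3], [0,4], [1,2], [1,3], [1,4], [2,3], [2,4], [3,4]
  2-simplices (5): [0,1,3], [0,2,3], [0,2,4], [1,2,4], [1,3,4]

so the chain groups are C_0 ≅ Z^5, C_1 ≅ Z^10, C_2 ≅ Z^5.

∂_1: C_1 → C_0 maps an edge to its endpoints' difference, ∂[p,q] = q − p.
The 5×10 boundary matrix has rank 4 and Smith normal form diag(1,1,1,1).

The boundary map ∂_2: C_2 → C_1 sends each 2-simplex [p,q,r] to [q,r] − [p,r] + [p,q]. For instance
  ∂[0,2,4] = [2,4] − [0,4] + [0,2],
  ∂[0,1,3] = [1,3] − [0,3] + [0,1].
The resulting 10×5 matrix has rank 5, and its Smith normal form has invariant factors (1,1,1,1,1).

Now H_k = ker ∂_k / im ∂_{k+1}, so:

  H_0: rank C_0 − rank ∂_1 = 5 − 4 = 1, and the invariant factors of ∂_1 are all 1, so H_0 = Z.
  H_1: rank ker ∂_1 − rank ∂_2 = (10 − 4) − 5 = 1, and the invariant factors of ∂_2 are all 1, so H_1 = Z.
  H_2: rank ker ∂_2 − rank ∂_3 = (5 − 5) − 0 = 0, and there is no ∂_3, so H_2 = 0.

H_0 ≅ Z,  H_1 ≅ Z,  H_2 = 0.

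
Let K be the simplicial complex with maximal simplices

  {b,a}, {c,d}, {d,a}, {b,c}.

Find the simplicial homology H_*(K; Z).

H_0 = Z,  H_1 = Z.

We work with the vertex ordering a < b < c < d. The simplices of K, each written with vertices in increasing order, are:

  0-simplices (4): a, b, c, d
  1-simplices (4): ab, ad, bc, cd

so the chain groups are C_0 ≅ Z^4, C_1 ≅ Z^4.

The boundary map ∂_1: C_1 → C_0 sends each edge [p,q] (with p < q) to q − p.
As a 4×4 matrix over Z this has rank 3, with invariant factors (1,1,1).

From H_k ≅ ker(∂_k) / im(∂_{k+1}) we obtain:

  H_0: rank C_0 − rank ∂_1 = 4 − 3 = 1, and the invariant factors of ∂_1 are all 1, so H_0 ≅ Z.
  H_1: rank ker ∂_1 − rank ∂_2 = (4 − 3) − 0 = 1, and there is no ∂_2, so H_1 ≅ Z.

(K is a triangulation of the circle S^1.)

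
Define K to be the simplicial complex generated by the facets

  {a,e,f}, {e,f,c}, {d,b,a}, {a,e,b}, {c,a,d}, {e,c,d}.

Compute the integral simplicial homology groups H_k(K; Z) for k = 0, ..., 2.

Order the vertices as a < b < c < d < e < f. Listing each simplex with vertices in this order, K has dimension 2 with simplices:

  0-simplices (6): a, b, c, d, e, f
  1-simplices (12): ab, ac, ad, ae, af, bd, be, cd, ce, cf, de, ef
  2-simplices (6): abd, abe, acd, aef, cde, cef

giving chain groups C_0 ≅ Z^6, C_1 ≅ Z^12, C_2 ≅ Z^6.

The boundary map ∂_1: C_1 → C_0 maps an edge to its endpoints' difference, ∂[p,q] = q − p. For instance
  ∂ae = e − a.
The resulting 6×12 matrix has rank 5, and its Smith normal form has invariant factors (1,1,1,1,1).

The boundary map ∂_2: C_2 → C_1 sends each 2-simplex [p,q,r] to [q,r] − [p,r] + [p,q]. For instance
  ∂abe = be − ae + ab,
  ∂abd = bd − ad + ab.
The resulting 12×6 matrix has rank 6, and its Smith normal form has invariant factors (1,1,1,1,1,1).

Reading off H_k = ker ∂_k / im ∂_{k+1}:

  H_0: rank C_0 − rank ∂_1 = 6 − 5 = 1, and the invariant factors of ∂_1 are all 1, so H_0 = Z.
  H_1: rank ker ∂_1 − rank ∂_2 = (12 − 5) − 6 = 1, and the invariant factors of ∂_2 are all 1, so H_1 = Z.
  H_2: rank ker ∂_2 − rank ∂_3 = (6 − 6) − 0 = 0, and there is no ∂_3, so H_2 = 0.

H_0 ≅ Z,  H_1 ≅ Z,  H_2 = 0.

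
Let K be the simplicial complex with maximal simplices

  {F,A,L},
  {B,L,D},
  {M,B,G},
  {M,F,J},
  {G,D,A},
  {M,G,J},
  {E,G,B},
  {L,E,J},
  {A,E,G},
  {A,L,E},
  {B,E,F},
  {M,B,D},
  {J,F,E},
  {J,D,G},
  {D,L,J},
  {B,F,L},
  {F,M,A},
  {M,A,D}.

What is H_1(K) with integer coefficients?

Take the total order A < B < D < E < F < G < J < L < M on the vertex set. Then K (dimension 2) consists of the simplices:

  0-simplices (9): A, B, D, E, F, G, J, L, M
  1-simplices (27): AD, AE, AF, AG, AL, AM, BD, BE, BF, BG, BL, BM, DG, DJ, DL, DM, EF, EG, EJ, EL, FJ, FL, FM, GJ, GM, JL, JM
  2-simplices (18): ADG, ADM, AEG, AEL, AFL, AFM, BDL, BDM, BEF, BEG, BFL, BGM, DGJ, DJL, EFJ, EJL, FJM, GJM

so the chain groups are C_0 ≅ Z^9, C_1 ≅ Z^27, C_2 ≅ Z^18.

Boundary ∂_1: C_1 → C_0 is given by ∂[p,q] = [q] − [p]. For instance
  ∂DG = G − D.
The 9×27 boundary matrix has rank 8 and Smith normal form diag(1,1,1,1,1,1,1,1).

The boundary map ∂_2: C_2 → C_1 sends each 2-simplex [p,q,r] to [q,r] − [p,r] + [p,q]. For instance
  ∂BEF = EF − BF + BE,
  ∂DGJ = GJ − DJ + DG.
The 27×18 boundary matrix has rank 18 and Smith normal form diag(1,1,1,1,1,1,1,1,1,1,1,1,1,1,1,1,1,2).

Now H_k = ker ∂_k / im ∂_{k+1}, so:

  H_1: rank ker ∂_1 − rank ∂_2 = (27 − 8) − 18 = 1, and ∂_2 has invariant factor 2 > 1, so H_1 = Z ⊕ Z/2.

H_1 ≅ Z ⊕ Z/2.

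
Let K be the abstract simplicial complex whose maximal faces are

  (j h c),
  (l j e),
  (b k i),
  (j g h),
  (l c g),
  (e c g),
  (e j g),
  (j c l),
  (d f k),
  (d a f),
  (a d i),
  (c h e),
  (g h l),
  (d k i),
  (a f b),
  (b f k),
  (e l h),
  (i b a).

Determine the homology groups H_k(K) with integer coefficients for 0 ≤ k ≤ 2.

K has 12 vertices, 27 edges, 18 triangles.
rank ∂_0 = 0, rank ∂_1 = 10 ⇒ b_0 = 12 − 0 − 10 = 2; all invariant factors of ∂_1 are 1 so no torsion. So H_0 = Z^2.
rank ∂_1 = 10, rank ∂_2 = 17 ⇒ b_1 = 27 − 10 − 17 = 0; ∂_2 has invariant factor(s) [2] giving torsion. So H_1 = Z/2.
rank ∂_2 = 17, rank ∂_3 = 0 ⇒ b_2 = 18 − 17 − 0 = 1. So H_2 = Z.

H_0 = Z^2,  H_1 = Z/2,  H_2 = Z.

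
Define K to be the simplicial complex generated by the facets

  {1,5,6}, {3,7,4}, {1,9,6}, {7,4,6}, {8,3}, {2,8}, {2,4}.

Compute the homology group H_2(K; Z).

H_2 ≅ 0.

Take the total order 1 < 2 < 3 < 4 < 5 < 6 < 7 < 8 < 9 on the vertex set. Then K (dimension 2) consists of the simplices:

  0-simplices (9): [1], [2], [3], [4], [5], [6], [7], [8], [9]
  1-simplices (13): [1,5], [1,6], [1,9], [2,4], [2,8], [3,4], [3,7], [3,8], [4,6], [4,7], [5,6], [6,7], [6,9]
  2-simplices (4): [1,5,6], [1,6,9], [3,4,7], [4,6,7]

giving chain groups C_0 ≅ Z^9, C_1 ≅ Z^13, C_2 ≅ Z^4.

∂_1: C_1 → C_0 is given by ∂[p,q] = [q] − [p]. For instance
  ∂[6,7] = [7] − [6].
This gives a 9×13 integer matrix of rank 8; reducing to Smith normal form yields diagonal entries (1,1,1,1,1,1,1,1).

∂_2: C_2 → C_1 maps a triangle to the signed sum of its edges. For instance
  ∂[1,5,6] = [5,6] − [1,6] + [1,5],
  ∂[4,6,7] = [6,7] − [4,7] + [4,6].
The resulting 13×4 matrix has rank 4, and its Smith normal form has invariant factors (1,1,1,1).

Computing H_k = (kernel of ∂_k) / (image of ∂_{k+1}):

  H_2: rank ker ∂_2 − rank ∂_3 = (4 − 4) − 0 = 0, and there is no ∂_3, so H_2 ≅ 0.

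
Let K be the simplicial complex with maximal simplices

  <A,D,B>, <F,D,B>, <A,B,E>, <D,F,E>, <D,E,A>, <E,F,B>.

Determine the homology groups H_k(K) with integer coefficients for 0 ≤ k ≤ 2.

Fix the vertex order A < B < D < E < F and write every simplex with vertices in increasing order. Then dim K = 2 and the simplices of K are:

  0-simplices (5): A, B, D, E, F
  1-simplices (9): AB, AD, AE, BD, BE, BF, DE, DF, EF
  2-simplices (6): ABD, ABE, ADE, BDF, BEF, DEF

so the chain groups are C_0 ≅ Z^5, C_1 ≅ Z^9, C_2 ≅ Z^6.

Boundary ∂_1: C_1 → C_0 is given by ∂[p,q] = [q] − [p].
As a 5×9 matrix over Z this has rank 4, with invariant factors (1,1,1,1).

The boundary map ∂_2: C_2 → C_1 sends each 2-simplex [p,q,r] to [q,r] − [p,r] + [p,q]. For instance
  ∂BDF = DF − BF + BD,
  ∂ABE = BE − AE + AB.
As a 9×6 matrix over Z this has rank 5, with invariant factors (1,1,1,1,1).

Now H_k = ker ∂_k / im ∂_{k+1}, so:

  H_0: rank C_0 − rank ∂_1 = 5 − 4 = 1, and the invariant factors of ∂_1 are all 1, so H_0 ≅ Z.
  H_1: rank ker ∂_1 − rank ∂_2 = (9 − 4) − 5 = 0, and the invariant factors of ∂_2 are all 1, so H_1 ≅ 0.
  H_2: rank ker ∂_2 − rank ∂_3 = (6 − 5) − 0 = 1, and there is no ∂_3, so H_2 ≅ Z.

H_0 = Z,  H_1 = 0,  H_2 = Z.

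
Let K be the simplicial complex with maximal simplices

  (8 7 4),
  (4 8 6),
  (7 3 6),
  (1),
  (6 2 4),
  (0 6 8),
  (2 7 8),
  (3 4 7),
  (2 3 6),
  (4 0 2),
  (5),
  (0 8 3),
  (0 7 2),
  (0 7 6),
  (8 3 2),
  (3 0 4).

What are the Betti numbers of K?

Fix the vertex order 0 < 1 < 2 < 3 < 4 < 5 < 6 < 7 < 8 and write every simplex with vertices in increasing order. Then dim K = 2 and the simplices of K are:

  0-simplices (9): [0], [1], [2], [3], [4], [5], [6], [7], [8]
  1-simplices (21): [0,2], [0,3], [0,4], [0,6], [0,7], [0,8], [2,3], [2,4], [2,6], [2,7], [2,8], [3,4], [3,6], [3,7], [3,8], [4,6], [4,7], [4,8], [6,7], [6,8], [7,8]
  2-simplices (14): [0,2,4], [0,2,7], [0,3,4], [0,3,8], [0,6,7], [0,6,8], [2,3,6], [2,3,8], [2,4,6], [2,7,8], [3,4,7], [3,6,7], [4,6,8], [4,7,8]

Hence C_0 ≅ Z^9, C_1 ≅ Z^21, C_2 ≅ Z^14.

∂_1: C_1 → C_0 is given by ∂[p,q] = [q] − [p]. For instance
  ∂[7,8] = [8] − [7].
The resulting 9×21 matrix has rank 6, and its Smith normal form has invariant factors (1,1,1,1,1,1).

Boundary ∂_2: C_2 → C_1 sends each 2-simplex [p,q,r] to [q,r] − [p,r] + [p,q]. For instance
  ∂[4,6,8] = [6,8] − [4,8] + [4,6],
  ∂[2,3,8] = [3,8] − [2,8] + [2,3].
This gives a 21×14 integer matrix of rank 13; reducing to Smith normal form yields diagonal entries (1,1,1,1,1,1,1,1,1,1,1,1,1).

From H_k ≅ ker(∂_k) / im(∂_{k+1}) we obtain:

  H_0: rank C_0 − rank ∂_1 = 9 − 6 = 3, and the invariant factors of ∂_1 are all 1, so H_0 = Z^3.
  H_1: rank ker ∂_1 − rank ∂_2 = (21 − 6) − 13 = 2, and the invariant factors of ∂_2 are all 1, so H_1 = Z^2.
  H_2: rank ker ∂_2 − rank ∂_3 = (14 − 13) − 0 = 1, and there is no ∂_3, so H_2 = Z.

Hence the Betti numbers are b_0 = 3, b_1 = 2, b_2 = 1.

b_0 = 3, b_1 = 2, b_2 = 1.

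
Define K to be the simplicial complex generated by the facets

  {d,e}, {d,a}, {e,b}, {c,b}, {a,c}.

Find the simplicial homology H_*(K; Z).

H_0 = Z,  H_1 = Z.

We work with the vertex ordering a < b < c < d < e. The simplices of K, each written with vertices in increasing order, are:

  0-simplices (5): a, b, c, d, e
  1-simplices (5): ac, ad, bc, be, de

Hence C_0 ≅ Z^5, C_1 ≅ Z^5.

The boundary map ∂_1: C_1 → C_0 is given by ∂[p,q] = [q] − [p]. For instance
  ∂bc = c − b.
The resulting 5×5 matrix has rank 4, and its Smith normal form has invariant factors (1,1,1,1).

Computing H_k = (kernel of ∂_k) / (image of ∂_{k+1}):

  H_0: rank C_0 − rank ∂_1 = 5 − 4 = 1, and the invariant factors of ∂_1 are all 1, so H_0 ≅ Z.
  H_1: rank ker ∂_1 − rank ∂_2 = (5 − 4) − 0 = 1, and there is no ∂_2, so H_1 ≅ Z.

As a check, the Euler characteristic is 5 − 5 = 0, which agrees with 1 − 1 = 0.
(K is a triangulation of the circle S^1.)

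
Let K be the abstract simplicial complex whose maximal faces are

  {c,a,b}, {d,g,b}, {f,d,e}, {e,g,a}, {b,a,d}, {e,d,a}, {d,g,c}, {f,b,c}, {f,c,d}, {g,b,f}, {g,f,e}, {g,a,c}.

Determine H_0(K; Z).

Fix the vertex order a < b < c < d < e < f < g and write every simplex with vertices in increasing order. Then dim K = 2 and the simplices of K are:

  0-simplices (7): a, b, c, d, e, f, g
  1-simplices (18): ab, ac, ad, ae, ag, bc, bd, bf, bg, cd, cf, cg, de, df, dg, ef, eg, fg
  2-simplices (12): abc, abd, acg, ade, aeg, bcf, bdg, bfg, cdf, cdg, def, efg

Hence C_0 ≅ Z^7, C_1 ≅ Z^18, C_2 ≅ Z^12.

The boundary map ∂_1: C_1 → C_0 maps an edge to its endpoints' difference, ∂[p,q] = q − p. For instance
  ∂cg = g − c.
The resulting 7×18 matrix has rank 6, and its Smith normal form has invariant factors (1,1,1,1,1,1).

The boundary map ∂_2: C_2 → C_1 sends each 2-simplex [p,q,r] to [q,r] − [p,r] + [p,q]. For instance
  ∂bfg = fg − bg + bf,
  ∂cdg = dg − cg + cd.
As a 18×12 matrix over Z this has rank 12, with invariant factors (1,1,1,1,1,1,1,1,1,1,1,2).

From H_k ≅ ker(∂_k) / im(∂_{k+1}) we obtain:

  H_0: rank C_0 − rank ∂_1 = 7 − 6 = 1, and the invariant factors of ∂_1 are all 1, so H_0 ≅ Z.

(K is a triangulation of the real projective plane RP^2.)

H_0 ≅ Z.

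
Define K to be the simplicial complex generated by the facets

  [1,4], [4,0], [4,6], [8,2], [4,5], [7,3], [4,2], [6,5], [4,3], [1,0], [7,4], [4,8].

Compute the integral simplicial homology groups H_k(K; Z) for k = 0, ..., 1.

We work with the vertex ordering 0 < 1 < 2 < 3 < 4 < 5 < 6 < 7 < 8. The simplices of K, each written with vertices in increasing order, are:

  0-simplices (9): [0], [1], [2], [3], [4], [5], [6], [7], [8]
  1-simplices (12): [0,1], [0,4], [1,4], [2,4], [2,8], [3,4], [3,7], [4,5], [4,6], [4,7], [4,8], [5,6]

so the chain groups are C_0 ≅ Z^9, C_1 ≅ Z^12.

Boundary ∂_1: C_1 → C_0 sends each edge [p,q] (with p < q) to q − p.
The 9×12 boundary matrix has rank 8 and Smith normal form diag(1,1,1,1,1,1,1,1).

From H_k ≅ ker(∂_k) / im(∂_{k+1}) we obtain:

  H_0: rank C_0 − rank ∂_1 = 9 − 8 = 1, and the invariant factors of ∂_1 are all 1, so H_0 = Z.
  H_1: rank ker ∂_1 − rank ∂_2 = (12 − 8) − 0 = 4, and there is no ∂_2, so H_1 = Z^4.

As a check, the Euler characteristic is 9 − 12 = -3, which agrees with 1 − 4 = -3.

H_0 = Z,  H_1 = Z^4.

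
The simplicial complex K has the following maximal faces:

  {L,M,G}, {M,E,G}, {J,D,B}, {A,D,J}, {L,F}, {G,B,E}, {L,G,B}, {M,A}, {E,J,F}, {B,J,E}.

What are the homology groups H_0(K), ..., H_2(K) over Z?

Order the vertices as A < B < D < E < F < G < J < L < M. Listing each simplex with vertices in this order, K has dimension 2 with simplices:

  0-simplices (9): A, B, D, E, F, G, J, L, M
  1-simplices (18): AD, AJ, AM, BD, BE, BG, BJ, BL, DJ, EF, EG, EJ, EM, FJ, FL, GL, GM, LM
  2-simplices (8): ADJ, BDJ, BEG, BEJ, BGL, EFJ, EGM, GLM

Hence C_0 ≅ Z^9, C_1 ≅ Z^18, C_2 ≅ Z^8.

∂_1: C_1 → C_0 sends each edge [p,q] (with p < q) to q − p.
This gives a 9×18 integer matrix of rank 8; reducing to Smith normal form yields diagonal entries (1,1,1,1,1,1,1,1).

The boundary map ∂_2: C_2 → C_1 sends each 2-simplex [p,q,r] to [q,r] − [p,r] + [p,q]. For instance
  ∂BDJ = DJ − BJ + BD,
  ∂BEJ = EJ − BJ + BE.
This gives a 18×8 integer matrix of rank 8; reducing to Smith normal form yields diagonal entries (1,1,1,1,1,1,1,1).

Computing H_k = (kernel of ∂_k) / (image of ∂_{k+1}):

  H_0: rank C_0 − rank ∂_1 = 9 − 8 = 1, and the invariant factors of ∂_1 are all 1, so H_0 ≅ Z.
  H_1: rank ker ∂_1 − rank ∂_2 = (18 − 8) − 8 = 2, and the invariant factors of ∂_2 are all 1, so H_1 ≅ Z^2.
  H_2: rank ker ∂_2 − rank ∂_3 = (8 − 8) − 0 = 0, and there is no ∂_3, so H_2 ≅ 0.

As a check, the Euler characteristic is 9 − 18 + 8 = -1, which agrees with 1 − 2 + 0 = -1.

H_0 ≅ Z,  H_1 ≅ Z^2,  H_2 = 0.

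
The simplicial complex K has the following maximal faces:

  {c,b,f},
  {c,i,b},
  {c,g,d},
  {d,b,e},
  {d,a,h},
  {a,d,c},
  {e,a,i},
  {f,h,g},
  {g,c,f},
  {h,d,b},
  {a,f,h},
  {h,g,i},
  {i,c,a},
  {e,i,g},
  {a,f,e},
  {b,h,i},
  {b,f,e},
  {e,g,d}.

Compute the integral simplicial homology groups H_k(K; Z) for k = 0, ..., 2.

H_0 ≅ Z,  H_1 ≅ Z^2,  H_2 ≅ Z.

Order the vertices as a < b < c < d < e < f < g < h < i. Listing each simplex with vertices in this order, K has dimension 2 with simplices:

  0-simplices (9): a, b, c, d, e, f, g, h, i
  1-simplices (27): ac, ad, ae, af, ah, ai, bc, bd, be, bf, bh, bi, cd, cf, cg, ci, de, dg, dh, ef, eg, ei, fg, fh, gh, gi, hi
  2-simplices (18): acd, aci, adh, aef, aei, afh, bcf, bci, bde, bdh, bef, bhi, cdg, cfg, deg, egi, fgh, ghi

Hence C_0 ≅ Z^9, C_1 ≅ Z^27, C_2 ≅ Z^18.

Boundary ∂_1: C_1 → C_0 is given by ∂[p,q] = [q] − [p]. For instance
  ∂gh = h − g.
The resulting 9×27 matrix has rank 8, and its Smith normal form has invariant factors (1,1,1,1,1,1,1,1).

Boundary ∂_2: C_2 → C_1 sends each 2-simplex [p,q,r] to [q,r] − [p,r] + [p,q]. For instance
  ∂aci = ci − ai + ac,
  ∂cdg = dg − cg + cd.
As a 27×18 matrix over Z this has rank 17, with invariant factors (1,1,1,1,1,1,1,1,1,1,1,1,1,1,1,1,1).

Reading off H_k = ker ∂_k / im ∂_{k+1}:

  H_0: rank C_0 − rank ∂_1 = 9 − 8 = 1, and the invariant factors of ∂_1 are all 1, so H_0 ≅ Z.
  H_1: rank ker ∂_1 − rank ∂_2 = (27 − 8) − 17 = 2, and the invariant factors of ∂_2 are all 1, so H_1 ≅ Z^2.
  H_2: rank ker ∂_2 − rank ∂_3 = (18 − 17) − 0 = 1, and there is no ∂_3, so H_2 ≅ Z.

As a check, the Euler characteristic is 9 − 27 + 18 = 0, which agrees with 1 − 2 + 1 = 0.
(K is a triangulation of the torus T^2.)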